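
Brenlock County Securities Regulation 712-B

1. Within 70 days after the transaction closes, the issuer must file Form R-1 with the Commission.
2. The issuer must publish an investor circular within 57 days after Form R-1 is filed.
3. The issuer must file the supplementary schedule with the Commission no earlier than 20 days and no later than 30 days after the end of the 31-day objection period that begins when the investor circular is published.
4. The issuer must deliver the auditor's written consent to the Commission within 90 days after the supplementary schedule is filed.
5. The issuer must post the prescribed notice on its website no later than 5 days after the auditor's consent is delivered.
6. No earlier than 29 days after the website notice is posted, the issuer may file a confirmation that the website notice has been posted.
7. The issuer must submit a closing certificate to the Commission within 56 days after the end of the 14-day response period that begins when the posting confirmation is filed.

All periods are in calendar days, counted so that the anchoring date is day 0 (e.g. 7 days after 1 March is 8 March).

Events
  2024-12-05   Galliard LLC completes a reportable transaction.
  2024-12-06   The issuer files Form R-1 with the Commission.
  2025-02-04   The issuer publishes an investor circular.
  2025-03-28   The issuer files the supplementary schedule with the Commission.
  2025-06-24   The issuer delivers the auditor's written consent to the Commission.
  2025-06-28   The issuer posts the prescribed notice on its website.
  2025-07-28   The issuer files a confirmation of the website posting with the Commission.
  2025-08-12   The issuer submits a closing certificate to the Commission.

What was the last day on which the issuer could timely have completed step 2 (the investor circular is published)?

Step 2 runs from 2024-12-06, when Form R-1 is filed. 57 days after 2024-12-06 is 2025-02-01.

2025-02-01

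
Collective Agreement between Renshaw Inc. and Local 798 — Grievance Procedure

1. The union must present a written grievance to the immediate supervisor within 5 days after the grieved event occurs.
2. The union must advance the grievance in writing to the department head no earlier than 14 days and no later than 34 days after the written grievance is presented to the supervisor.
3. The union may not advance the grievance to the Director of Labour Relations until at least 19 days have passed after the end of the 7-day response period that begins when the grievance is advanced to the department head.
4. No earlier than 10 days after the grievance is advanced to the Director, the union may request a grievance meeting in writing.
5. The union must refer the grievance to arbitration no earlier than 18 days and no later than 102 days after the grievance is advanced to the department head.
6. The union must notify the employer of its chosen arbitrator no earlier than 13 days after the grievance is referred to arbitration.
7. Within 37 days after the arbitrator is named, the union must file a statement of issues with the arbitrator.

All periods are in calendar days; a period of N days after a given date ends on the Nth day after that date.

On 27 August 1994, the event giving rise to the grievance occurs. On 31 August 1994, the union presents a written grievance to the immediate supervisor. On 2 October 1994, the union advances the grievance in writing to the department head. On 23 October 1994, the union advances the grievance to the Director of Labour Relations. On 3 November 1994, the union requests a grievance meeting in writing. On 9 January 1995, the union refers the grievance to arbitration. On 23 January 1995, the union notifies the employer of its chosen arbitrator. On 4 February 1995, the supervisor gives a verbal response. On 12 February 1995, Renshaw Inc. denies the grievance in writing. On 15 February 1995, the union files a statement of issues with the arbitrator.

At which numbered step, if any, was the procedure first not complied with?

Step 3

Step 1 — counting 5 days from 27 August 1994 (when the grieved event occurs) gives a deadline of 1 September 1994; done 31 August 1994 — timely.
Step 2 — 14 and 34 days from 31 August 1994 (when the written grievance is presented to the supervisor) are 14 September 1994 and 4 October 1994 respectively; 2 October 1994 falls inside that range.
Step 3 — must wait 19 days from 9 October 1994 (end of the 7-day response period, which began when the grievance is advanced to the department head on 2 October 1994), so not before 28 October 1994; 23 October 1994 is 5 days before the earliest permitted date.
That is the first point of non-compliance.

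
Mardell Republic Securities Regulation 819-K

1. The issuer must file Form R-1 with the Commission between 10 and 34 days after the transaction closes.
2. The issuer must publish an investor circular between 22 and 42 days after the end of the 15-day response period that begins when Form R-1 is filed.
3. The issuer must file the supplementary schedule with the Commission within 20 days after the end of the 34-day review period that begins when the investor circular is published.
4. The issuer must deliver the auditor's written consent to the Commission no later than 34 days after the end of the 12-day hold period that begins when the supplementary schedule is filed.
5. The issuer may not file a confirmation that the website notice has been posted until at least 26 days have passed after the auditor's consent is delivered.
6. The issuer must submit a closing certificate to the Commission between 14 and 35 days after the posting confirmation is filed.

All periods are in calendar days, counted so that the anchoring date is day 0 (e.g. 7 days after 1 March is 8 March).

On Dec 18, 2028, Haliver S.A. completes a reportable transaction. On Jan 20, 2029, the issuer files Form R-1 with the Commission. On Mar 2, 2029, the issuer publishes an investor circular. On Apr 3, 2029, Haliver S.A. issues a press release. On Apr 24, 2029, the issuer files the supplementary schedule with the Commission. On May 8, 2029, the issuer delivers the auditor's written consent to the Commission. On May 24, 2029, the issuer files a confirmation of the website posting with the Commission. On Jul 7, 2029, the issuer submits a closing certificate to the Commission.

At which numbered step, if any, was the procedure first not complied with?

Step 1 — 10 and 34 days from Dec 18, 2028 (when the transaction closes) are Dec 28, 2028 and Jan 21, 2029 respectively; done Jan 20, 2029, which is between those dates.
Step 2 — 22 and 42 days from Feb 4, 2029 (end of the 15-day response period, which began when Form R-1 is filed on Jan 20, 2029) are Feb 26, 2029 and Mar 18, 2029 respectively; Mar 2, 2029 falls inside that range.
Step 3 — counting 20 days from Apr 5, 2029 (end of the 34-day review period, which began when the investor circular is published on Mar 2, 2029) gives a deadline of Apr 25, 2029; done Apr 24, 2029 — timely.
Step 4 — counting 34 days from May 6, 2029 (end of the 12-day hold period, which began when the supplementary schedule is filed on Apr 24, 2029) gives a deadline of Jun 9, 2029; completed May 8, 2029, before the deadline.
Step 5 — must wait 26 days from May 8, 2029 (when the auditor's consent is delivered), so not before Jun 3, 2029; done May 24, 2029 — 10 days too early.
No need to go further; step 5 was not satisfied.

Step 5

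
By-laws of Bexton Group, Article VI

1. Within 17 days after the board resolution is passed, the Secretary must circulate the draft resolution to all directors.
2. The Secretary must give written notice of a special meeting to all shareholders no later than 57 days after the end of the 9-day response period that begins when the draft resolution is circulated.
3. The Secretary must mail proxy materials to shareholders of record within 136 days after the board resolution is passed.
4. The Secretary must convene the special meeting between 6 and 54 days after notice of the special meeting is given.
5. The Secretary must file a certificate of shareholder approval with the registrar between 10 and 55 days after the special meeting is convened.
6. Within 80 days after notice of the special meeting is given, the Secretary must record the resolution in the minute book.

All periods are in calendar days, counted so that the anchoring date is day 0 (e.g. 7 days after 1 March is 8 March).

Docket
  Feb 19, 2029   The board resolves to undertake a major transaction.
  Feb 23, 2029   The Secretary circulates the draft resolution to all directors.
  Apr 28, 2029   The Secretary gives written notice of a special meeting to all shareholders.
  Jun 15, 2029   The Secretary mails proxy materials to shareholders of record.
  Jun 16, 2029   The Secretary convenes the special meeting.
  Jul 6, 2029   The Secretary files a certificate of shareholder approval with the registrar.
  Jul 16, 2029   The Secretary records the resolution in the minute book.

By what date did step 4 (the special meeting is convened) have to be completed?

Jun 21, 2029

Step 4 runs from Apr 28, 2029, when notice of the special meeting is given. The window is 6–54 days after Apr 28, 2029; it closes on Jun 21, 2029.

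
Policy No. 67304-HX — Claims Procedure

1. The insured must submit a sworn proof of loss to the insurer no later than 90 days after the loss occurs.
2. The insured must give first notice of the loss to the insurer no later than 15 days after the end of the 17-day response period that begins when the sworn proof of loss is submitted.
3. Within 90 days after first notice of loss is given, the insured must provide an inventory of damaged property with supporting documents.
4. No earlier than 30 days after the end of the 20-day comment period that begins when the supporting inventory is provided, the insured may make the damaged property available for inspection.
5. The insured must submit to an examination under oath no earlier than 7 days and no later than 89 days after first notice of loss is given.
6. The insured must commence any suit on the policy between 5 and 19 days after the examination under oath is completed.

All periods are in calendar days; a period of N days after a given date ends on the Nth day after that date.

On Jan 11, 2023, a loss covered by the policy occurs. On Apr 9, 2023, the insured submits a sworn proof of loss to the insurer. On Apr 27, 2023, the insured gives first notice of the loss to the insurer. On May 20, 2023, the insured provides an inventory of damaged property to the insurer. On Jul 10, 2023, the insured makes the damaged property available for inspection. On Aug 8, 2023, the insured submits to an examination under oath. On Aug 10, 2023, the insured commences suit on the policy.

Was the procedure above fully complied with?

Step 1: 90 days after Jan 11, 2023 (when the loss occurs) is Apr 11, 2023; done Apr 9, 2023 — timely.
Step 2: 15 days after Apr 26, 2023 (end of the 17-day response period, which began when the sworn proof of loss is submitted on Apr 9, 2023) is May 11, 2023; completed Apr 27, 2023, before the deadline.
Step 3: 90 days after Apr 27, 2023 (when first notice of loss is given) is Jul 26, 2023; completed May 20, 2023, before the deadline.
Step 4: the earliest permitted date is 30 days after Jun 9, 2023 (end of the 20-day comment period, which began when the supporting inventory is provided on May 20, 2023), i.e. Jul 9, 2023; done Jul 10, 2023, after the minimum wait.
Step 5: the window is 7–89 days after Apr 27, 2023 (when first notice of loss is given), so May 4, 2023 through Jul 25, 2023; Aug 8, 2023 is 14 days past the end of the window.
Later steps need not be reached.

No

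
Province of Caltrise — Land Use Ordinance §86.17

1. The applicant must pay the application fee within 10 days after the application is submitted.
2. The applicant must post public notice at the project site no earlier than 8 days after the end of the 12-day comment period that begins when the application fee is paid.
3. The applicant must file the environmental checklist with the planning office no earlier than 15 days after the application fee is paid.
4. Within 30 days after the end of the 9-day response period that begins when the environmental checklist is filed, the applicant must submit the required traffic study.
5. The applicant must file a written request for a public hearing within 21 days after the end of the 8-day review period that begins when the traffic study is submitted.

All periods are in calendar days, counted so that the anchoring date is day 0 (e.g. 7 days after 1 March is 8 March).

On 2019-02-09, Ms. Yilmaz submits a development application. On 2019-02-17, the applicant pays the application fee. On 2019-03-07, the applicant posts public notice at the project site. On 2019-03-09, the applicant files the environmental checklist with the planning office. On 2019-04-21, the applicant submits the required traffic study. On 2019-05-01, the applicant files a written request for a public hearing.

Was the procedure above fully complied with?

Step 1: 10 days after 2019-02-09 (when the application is submitted) is 2019-02-19; completed 2019-02-17, before the deadline.
Step 2: the earliest permitted date is 8 days after 2019-03-01 (end of the 12-day comment period, which began when the application fee is paid on 2019-02-17), i.e. 2019-03-09; 2019-03-07 is 2 days before the earliest permitted date.
The analysis stops there.

No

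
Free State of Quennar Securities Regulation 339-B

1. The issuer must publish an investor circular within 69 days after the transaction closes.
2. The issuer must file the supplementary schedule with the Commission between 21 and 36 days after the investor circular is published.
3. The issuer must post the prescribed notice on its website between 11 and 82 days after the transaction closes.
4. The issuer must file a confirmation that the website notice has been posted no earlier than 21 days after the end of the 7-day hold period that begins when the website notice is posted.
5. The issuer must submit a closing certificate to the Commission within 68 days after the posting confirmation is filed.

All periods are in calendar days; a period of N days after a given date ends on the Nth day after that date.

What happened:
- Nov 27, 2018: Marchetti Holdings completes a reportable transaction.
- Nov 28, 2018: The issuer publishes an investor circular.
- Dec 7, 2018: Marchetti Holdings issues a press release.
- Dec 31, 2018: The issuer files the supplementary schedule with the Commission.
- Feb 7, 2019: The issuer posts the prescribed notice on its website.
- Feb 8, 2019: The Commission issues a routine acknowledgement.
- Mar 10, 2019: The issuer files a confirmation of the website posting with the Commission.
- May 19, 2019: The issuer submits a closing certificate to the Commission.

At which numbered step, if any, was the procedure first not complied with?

Step 1: 69 days after Nov 27, 2018 (when the transaction closes) is Feb 4, 2019; completed Nov 28, 2018, before the deadline.
Step 2: the window is 21–36 days after Nov 28, 2018 (when the investor circular is published), so Dec 19, 2018 through Jan 3, 2019; Dec 31, 2018 falls inside that range.
Step 3: the window is 11–82 days after Nov 27, 2018 (when the transaction closes), so Dec 8, 2018 through Feb 17, 2019; done Feb 7, 2019 — within the window.
Step 4: the earliest permitted date is 21 days after Feb 14, 2019 (end of the 7-day hold period, which began when the website notice is posted on Feb 7, 2019), i.e. Mar 7, 2019; Mar 10, 2019 is on or after that date.
Step 5: 68 days after Mar 10, 2019 (when the posting confirmation is filed) is May 17, 2019; done May 19, 2019 — 2 days late.
The analysis stops there.

Step 5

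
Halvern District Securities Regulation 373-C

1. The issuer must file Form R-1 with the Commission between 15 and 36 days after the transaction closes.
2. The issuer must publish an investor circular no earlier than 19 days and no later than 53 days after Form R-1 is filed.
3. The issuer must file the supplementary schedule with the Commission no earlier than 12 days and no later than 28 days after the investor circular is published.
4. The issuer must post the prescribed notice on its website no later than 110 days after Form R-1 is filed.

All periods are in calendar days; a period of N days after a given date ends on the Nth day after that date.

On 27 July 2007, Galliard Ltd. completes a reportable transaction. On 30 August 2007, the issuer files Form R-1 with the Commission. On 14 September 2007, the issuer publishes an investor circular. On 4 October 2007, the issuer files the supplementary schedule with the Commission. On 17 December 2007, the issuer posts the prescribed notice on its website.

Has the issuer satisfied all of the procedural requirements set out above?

No

Step 1 — 15 and 36 days from 27 July 2007 (when the transaction closes) are 11 August 2007 and 1 September 2007 respectively; done 30 August 2007 — within the window.
Step 2 — 19 and 53 days from 30 August 2007 (when Form R-1 is filed) are 18 September 2007 and 22 October 2007 respectively; 14 September 2007 is 4 days too early.
The procedure was therefore not followed at step 2.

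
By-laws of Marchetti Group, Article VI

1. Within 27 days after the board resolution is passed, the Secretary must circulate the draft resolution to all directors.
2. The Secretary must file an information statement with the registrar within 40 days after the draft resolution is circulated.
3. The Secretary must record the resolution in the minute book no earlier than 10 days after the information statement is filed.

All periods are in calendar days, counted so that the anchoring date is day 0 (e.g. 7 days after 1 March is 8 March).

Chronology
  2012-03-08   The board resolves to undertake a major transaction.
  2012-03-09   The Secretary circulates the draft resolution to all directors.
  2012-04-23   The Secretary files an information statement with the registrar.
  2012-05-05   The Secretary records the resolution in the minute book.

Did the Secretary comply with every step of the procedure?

No

Step 1 — counting 27 days from 2012-03-08 (when the board resolution is passed) gives a deadline of 2012-04-04; done 2012-03-09 — timely.
Step 2 — counting 40 days from 2012-03-09 (when the draft resolution is circulated) gives a deadline of 2012-04-18; 2012-04-23 misses that deadline by 5 days.
The analysis stops there.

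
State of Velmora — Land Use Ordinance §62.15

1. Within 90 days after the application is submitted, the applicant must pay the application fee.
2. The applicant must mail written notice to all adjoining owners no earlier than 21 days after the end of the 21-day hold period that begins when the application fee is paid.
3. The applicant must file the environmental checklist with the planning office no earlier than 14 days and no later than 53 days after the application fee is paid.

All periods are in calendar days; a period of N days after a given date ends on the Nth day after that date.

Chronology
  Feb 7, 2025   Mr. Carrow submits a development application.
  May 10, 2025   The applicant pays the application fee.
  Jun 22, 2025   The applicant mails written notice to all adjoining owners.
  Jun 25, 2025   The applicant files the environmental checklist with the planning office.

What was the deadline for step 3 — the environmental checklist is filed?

Step 3 runs from May 10, 2025, when the application fee is paid. The window is 14–53 days after May 10, 2025; it closes on Jul 2, 2025.

Jul 2, 2025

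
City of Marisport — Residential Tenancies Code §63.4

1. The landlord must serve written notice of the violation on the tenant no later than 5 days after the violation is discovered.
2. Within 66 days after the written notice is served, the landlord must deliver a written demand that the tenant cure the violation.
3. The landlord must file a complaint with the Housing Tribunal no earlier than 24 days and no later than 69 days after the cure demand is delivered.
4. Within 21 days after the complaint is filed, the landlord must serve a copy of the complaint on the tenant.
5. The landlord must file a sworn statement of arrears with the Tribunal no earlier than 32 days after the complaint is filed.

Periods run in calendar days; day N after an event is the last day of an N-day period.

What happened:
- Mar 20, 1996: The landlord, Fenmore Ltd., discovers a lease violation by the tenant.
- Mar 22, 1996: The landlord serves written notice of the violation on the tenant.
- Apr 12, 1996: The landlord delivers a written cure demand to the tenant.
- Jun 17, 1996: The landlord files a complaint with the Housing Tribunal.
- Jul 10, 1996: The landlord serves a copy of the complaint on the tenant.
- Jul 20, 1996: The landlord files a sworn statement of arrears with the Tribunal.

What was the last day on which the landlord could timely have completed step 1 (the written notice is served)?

Step 1 runs from Mar 20, 1996, when the violation is discovered. 5 days after Mar 20, 1996 is Mar 25, 1996.

Mar 25, 1996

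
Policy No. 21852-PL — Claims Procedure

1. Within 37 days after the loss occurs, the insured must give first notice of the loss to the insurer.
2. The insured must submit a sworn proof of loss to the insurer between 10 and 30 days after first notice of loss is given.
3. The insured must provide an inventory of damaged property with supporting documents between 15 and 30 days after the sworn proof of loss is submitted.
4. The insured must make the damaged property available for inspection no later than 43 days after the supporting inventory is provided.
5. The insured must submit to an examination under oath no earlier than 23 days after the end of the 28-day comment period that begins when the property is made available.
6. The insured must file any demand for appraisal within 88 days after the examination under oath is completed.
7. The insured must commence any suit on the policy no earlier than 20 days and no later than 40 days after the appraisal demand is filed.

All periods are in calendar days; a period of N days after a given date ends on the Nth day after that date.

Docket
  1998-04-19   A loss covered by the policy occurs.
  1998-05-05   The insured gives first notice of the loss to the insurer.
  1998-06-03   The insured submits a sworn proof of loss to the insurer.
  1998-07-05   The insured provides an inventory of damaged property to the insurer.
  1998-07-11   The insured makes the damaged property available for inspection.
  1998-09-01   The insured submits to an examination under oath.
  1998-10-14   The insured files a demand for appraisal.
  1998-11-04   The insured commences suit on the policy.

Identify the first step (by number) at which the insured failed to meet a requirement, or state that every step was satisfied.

Step 1: 37 days after 1998-04-19 (when the loss occurs) is 1998-05-26; completed 1998-05-05, before the deadline.
Step 2: the window is 10–30 days after 1998-05-05 (when first notice of loss is given), so 1998-05-15 through 1998-06-04; 1998-06-03 falls inside that range.
Step 3: the window is 15–30 days after 1998-06-03 (when the sworn proof of loss is submitted), so 1998-06-18 through 1998-07-03; done 1998-07-05 — 2 days after the window closed.
No need to go further; step 3 was not satisfied.

Step 3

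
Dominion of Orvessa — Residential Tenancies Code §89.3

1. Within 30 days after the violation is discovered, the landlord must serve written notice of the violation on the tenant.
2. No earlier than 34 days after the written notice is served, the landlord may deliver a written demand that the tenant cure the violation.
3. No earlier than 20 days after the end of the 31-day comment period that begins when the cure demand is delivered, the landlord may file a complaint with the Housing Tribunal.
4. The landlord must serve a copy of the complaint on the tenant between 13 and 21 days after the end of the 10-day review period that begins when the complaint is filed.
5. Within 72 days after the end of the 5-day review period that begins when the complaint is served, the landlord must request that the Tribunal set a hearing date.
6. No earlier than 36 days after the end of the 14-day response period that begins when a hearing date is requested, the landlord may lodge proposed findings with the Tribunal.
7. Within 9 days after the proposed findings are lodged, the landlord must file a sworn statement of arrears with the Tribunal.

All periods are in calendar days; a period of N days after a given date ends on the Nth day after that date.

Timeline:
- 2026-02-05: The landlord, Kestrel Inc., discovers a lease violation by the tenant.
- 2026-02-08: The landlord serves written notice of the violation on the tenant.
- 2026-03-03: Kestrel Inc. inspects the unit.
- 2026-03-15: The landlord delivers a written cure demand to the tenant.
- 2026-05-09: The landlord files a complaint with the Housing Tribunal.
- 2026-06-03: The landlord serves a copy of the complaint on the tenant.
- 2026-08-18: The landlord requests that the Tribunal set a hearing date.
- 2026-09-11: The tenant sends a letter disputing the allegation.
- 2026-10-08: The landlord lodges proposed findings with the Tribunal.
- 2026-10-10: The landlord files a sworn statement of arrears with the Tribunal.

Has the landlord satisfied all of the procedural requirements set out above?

Yes

Step 1 — counting 30 days from 2026-02-05 (when the violation is discovered) gives a deadline of 2026-03-07; completed 2026-02-08, before the deadline.
Step 2 — must wait 34 days from 2026-02-08 (when the written notice is served), so not before 2026-03-14; 2026-03-15 is on or after that date.
Step 3 — must wait 20 days from 2026-04-15 (end of the 31-day comment period, which began when the cure demand is delivered on 2026-03-15), so not before 2026-05-05; done 2026-05-09 — permitted.
Step 4 — 13 and 21 days from 2026-05-19 (end of the 10-day review period, which began when the complaint is filed on 2026-05-09) are 2026-06-01 and 2026-06-09 respectively; 2026-06-03 falls inside that range.
Step 5 — counting 72 days from 2026-06-08 (end of the 5-day review period, which began when the complaint is served on 2026-06-03) gives a deadline of 2026-08-19; completed 2026-08-18, before the deadline.
Step 6 — must wait 36 days from 2026-09-01 (end of the 14-day response period, which began when a hearing date is requested on 2026-08-18), so not before 2026-10-07; done 2026-10-08 — permitted.
Step 7 — counting 9 days from 2026-10-08 (when the proposed findings are lodged) gives a deadline of 2026-10-17; completed 2026-10-10, before the deadline.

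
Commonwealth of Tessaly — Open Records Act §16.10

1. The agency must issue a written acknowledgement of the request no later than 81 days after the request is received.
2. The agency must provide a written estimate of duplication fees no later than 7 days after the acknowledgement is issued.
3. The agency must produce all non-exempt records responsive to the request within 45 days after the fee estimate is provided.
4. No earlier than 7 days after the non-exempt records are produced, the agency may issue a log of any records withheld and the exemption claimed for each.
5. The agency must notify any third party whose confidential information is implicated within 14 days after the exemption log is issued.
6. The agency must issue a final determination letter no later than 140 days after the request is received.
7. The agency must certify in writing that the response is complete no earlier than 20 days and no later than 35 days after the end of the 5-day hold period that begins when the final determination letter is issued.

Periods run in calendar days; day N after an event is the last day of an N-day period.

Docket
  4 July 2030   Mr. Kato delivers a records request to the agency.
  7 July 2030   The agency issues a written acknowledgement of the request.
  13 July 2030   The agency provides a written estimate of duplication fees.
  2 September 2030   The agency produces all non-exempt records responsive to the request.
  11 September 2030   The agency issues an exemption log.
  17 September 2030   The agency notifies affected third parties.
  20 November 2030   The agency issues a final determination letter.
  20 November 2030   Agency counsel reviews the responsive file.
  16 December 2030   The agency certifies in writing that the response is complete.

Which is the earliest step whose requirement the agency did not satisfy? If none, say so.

Step 1: 81 days after 4 July 2030 (when the request is received) is 23 September 2030; completed 7 July 2030, before the deadline.
Step 2: 7 days after 7 July 2030 (when the acknowledgement is issued) is 14 July 2030; 13 July 2030 is within that limit.
Step 3: 45 days after 13 July 2030 (when the fee estimate is provided) is 27 August 2030; done 2 September 2030 — 6 days late.
That is the first point of non-compliance.

Step 3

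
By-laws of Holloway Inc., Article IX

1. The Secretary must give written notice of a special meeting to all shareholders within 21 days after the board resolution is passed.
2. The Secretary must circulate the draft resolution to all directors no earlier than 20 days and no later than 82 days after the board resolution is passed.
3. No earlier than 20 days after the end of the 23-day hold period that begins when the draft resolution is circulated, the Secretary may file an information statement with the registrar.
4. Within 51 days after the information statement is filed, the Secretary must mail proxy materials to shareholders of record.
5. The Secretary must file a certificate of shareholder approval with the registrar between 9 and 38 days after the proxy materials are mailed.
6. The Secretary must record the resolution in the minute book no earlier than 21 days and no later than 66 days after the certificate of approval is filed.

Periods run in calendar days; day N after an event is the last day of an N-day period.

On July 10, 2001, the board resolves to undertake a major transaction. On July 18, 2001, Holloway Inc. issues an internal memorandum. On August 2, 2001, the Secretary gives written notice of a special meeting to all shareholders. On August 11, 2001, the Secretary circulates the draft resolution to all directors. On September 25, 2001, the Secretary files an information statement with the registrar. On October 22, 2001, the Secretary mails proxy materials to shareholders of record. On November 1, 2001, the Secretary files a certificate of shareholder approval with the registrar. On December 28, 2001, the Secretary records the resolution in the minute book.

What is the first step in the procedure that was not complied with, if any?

Step 1 — counting 21 days from July 10, 2001 (when the board resolution is passed) gives a deadline of July 31, 2001; done August 2, 2001 — 2 days late.

Step 1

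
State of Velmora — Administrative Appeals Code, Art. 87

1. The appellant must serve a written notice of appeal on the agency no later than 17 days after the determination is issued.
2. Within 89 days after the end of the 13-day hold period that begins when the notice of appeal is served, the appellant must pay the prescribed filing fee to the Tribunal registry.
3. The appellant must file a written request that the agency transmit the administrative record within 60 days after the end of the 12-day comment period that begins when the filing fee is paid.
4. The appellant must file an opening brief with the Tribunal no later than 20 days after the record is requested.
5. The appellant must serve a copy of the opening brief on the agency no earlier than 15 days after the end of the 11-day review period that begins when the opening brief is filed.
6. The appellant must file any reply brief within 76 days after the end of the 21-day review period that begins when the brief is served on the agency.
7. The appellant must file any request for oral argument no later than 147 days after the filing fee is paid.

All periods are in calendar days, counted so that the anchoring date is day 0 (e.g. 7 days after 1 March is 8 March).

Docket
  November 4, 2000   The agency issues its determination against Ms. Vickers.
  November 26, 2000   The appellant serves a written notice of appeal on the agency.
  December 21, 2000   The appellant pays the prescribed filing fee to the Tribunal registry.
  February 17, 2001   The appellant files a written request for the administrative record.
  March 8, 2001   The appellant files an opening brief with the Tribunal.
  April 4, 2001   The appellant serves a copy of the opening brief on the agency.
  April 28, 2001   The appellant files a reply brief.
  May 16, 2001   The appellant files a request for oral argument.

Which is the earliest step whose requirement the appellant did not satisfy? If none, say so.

Step 1: 17 days after November 4, 2000 (when the determination is issued) is November 21, 2000; November 26, 2000 misses that deadline by 5 days.
The procedure was therefore not followed at step 1.

Step 1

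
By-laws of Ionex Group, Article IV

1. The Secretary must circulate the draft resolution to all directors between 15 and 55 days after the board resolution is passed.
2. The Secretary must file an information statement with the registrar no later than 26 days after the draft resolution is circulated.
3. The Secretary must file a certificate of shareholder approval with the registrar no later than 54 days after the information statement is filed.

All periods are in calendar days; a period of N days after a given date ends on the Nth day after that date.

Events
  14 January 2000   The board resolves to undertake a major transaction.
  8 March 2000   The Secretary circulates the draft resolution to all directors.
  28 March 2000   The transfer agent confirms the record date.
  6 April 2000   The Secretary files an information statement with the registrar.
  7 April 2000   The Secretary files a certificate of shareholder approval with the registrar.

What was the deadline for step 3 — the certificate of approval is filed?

Step 3 runs from 6 April 2000, when the information statement is filed. 54 days after 6 April 2000 is 30 May 2000.

30 May 2000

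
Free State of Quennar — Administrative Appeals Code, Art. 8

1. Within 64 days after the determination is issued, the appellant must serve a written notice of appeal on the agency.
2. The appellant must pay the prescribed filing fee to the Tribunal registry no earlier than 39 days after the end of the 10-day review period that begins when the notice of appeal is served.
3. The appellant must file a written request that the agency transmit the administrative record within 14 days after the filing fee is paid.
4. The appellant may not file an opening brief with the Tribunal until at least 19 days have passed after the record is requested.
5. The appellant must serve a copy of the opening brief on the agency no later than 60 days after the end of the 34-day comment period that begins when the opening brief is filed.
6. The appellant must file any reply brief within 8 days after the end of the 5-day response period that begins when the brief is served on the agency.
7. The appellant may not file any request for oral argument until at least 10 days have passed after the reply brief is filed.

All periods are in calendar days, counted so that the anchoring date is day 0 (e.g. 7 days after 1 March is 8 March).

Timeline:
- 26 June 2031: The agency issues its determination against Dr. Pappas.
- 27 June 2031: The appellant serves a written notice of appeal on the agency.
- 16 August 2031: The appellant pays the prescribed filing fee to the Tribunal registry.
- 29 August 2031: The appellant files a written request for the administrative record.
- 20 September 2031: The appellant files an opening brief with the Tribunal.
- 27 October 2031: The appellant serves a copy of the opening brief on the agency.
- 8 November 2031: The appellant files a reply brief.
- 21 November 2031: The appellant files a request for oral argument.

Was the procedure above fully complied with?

Yes

(1) due by 26 June 2031 + 64 days = 29 August 2031; completed 27 June 2031, before the deadline.
(2) permitted from 7 July 2031 + 39 days = 15 August 2031 onward; done 16 August 2031 — permitted.
(3) due by 16 August 2031 + 14 days = 30 August 2031; done 29 August 2031 — timely.
(4) permitted from 29 August 2031 + 19 days = 17 September 2031 onward; done 20 September 2031, after the minimum wait.
(5) due by 24 October 2031 + 60 days = 23 December 2031; completed 27 October 2031, before the deadline.
(6) due by 1 November 2031 + 8 days = 9 November 2031; 8 November 2031 is within that limit.
(7) permitted from 8 November 2031 + 10 days = 18 November 2031 onward; done 21 November 2031, after the minimum wait.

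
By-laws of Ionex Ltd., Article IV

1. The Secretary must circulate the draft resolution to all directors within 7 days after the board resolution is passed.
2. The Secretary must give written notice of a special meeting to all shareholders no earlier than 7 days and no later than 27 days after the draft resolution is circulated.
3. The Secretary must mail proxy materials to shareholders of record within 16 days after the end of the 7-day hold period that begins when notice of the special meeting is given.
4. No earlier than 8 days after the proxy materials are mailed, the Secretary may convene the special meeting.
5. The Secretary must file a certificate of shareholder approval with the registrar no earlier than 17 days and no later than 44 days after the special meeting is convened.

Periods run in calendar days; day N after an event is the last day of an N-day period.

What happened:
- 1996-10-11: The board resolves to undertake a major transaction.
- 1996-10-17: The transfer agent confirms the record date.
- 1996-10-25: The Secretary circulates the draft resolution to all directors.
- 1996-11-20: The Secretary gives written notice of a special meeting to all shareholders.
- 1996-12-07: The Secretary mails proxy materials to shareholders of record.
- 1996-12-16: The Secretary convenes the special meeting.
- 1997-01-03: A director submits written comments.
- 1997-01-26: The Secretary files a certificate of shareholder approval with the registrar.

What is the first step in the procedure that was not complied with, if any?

Step 1: 7 days after 1996-10-11 (when the board resolution is passed) is 1996-10-18; not done until 1996-10-25, 7 days after the deadline.

Step 1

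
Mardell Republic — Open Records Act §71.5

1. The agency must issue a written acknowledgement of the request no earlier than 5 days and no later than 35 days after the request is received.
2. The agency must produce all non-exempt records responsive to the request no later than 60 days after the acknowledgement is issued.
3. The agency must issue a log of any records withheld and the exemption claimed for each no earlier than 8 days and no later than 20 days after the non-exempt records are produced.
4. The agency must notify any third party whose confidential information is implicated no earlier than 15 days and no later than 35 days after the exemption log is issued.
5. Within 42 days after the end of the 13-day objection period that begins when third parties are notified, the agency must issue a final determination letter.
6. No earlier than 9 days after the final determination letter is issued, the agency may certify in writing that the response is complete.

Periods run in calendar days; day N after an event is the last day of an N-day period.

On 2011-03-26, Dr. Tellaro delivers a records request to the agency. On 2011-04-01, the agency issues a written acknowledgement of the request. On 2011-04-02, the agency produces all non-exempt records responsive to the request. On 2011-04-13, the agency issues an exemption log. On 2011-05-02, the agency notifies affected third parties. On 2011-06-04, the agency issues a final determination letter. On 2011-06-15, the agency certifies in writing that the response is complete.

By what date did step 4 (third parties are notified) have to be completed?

2011-05-18

Step 4 runs from 2011-04-13, when the exemption log is issued. The window is 15–35 days after 2011-04-13; it closes on 2011-05-18.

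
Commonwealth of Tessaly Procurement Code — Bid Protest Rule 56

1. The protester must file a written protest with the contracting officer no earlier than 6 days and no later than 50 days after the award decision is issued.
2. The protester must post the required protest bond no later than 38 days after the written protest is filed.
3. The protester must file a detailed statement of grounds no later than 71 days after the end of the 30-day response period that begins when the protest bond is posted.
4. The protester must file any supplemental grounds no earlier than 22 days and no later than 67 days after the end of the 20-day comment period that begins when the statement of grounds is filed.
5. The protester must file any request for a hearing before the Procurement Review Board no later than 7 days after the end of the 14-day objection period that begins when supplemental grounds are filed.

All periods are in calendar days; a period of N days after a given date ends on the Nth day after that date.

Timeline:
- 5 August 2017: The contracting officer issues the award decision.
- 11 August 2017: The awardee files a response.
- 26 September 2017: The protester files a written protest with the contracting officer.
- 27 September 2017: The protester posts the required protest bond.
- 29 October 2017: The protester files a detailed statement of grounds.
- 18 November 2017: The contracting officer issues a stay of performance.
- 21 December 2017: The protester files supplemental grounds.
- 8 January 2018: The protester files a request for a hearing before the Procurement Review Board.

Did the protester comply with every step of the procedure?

Step 1: the window is 6–50 days after 5 August 2017 (when the award decision is issued), so 11 August 2017 through 24 September 2017; done 26 September 2017 — 2 days after the window closed.

No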